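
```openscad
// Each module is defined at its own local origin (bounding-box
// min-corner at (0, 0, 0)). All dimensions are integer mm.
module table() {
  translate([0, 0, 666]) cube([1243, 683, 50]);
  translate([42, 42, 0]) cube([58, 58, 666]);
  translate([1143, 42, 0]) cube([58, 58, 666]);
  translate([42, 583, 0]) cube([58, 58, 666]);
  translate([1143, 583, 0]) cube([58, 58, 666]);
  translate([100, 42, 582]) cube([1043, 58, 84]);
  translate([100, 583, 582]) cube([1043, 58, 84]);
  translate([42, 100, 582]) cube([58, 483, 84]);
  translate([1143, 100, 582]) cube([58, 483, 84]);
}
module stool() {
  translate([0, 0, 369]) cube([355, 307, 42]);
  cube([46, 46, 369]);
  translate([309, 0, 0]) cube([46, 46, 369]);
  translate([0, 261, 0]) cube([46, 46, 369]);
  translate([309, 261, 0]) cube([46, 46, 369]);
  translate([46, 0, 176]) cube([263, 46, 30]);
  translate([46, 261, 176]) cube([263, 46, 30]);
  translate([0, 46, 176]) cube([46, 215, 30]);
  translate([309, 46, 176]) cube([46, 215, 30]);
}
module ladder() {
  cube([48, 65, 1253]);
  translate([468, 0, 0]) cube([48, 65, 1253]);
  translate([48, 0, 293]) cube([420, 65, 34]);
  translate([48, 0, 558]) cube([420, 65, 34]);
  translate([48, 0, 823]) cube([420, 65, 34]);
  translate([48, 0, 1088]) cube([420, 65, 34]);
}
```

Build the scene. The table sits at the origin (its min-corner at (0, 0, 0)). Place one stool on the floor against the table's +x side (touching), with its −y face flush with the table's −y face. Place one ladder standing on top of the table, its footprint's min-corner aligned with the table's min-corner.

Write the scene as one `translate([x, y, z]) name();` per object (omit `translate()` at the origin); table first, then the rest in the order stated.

table();
translate([1243, 0, 0]) stool();
translate([0, 0, 716]) ladder();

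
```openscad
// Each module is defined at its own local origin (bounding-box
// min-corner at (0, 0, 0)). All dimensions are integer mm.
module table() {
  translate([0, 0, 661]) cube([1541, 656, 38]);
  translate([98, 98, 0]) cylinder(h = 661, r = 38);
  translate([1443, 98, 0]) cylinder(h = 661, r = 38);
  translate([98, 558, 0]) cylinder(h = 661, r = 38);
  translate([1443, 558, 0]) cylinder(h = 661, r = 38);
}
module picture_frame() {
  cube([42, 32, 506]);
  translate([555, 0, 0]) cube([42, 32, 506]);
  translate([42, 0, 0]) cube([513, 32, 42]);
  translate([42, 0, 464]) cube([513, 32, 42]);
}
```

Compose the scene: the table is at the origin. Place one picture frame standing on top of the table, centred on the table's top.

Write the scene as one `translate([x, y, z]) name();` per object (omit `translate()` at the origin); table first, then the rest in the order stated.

table();
translate([472, 312, 699]) picture_frame();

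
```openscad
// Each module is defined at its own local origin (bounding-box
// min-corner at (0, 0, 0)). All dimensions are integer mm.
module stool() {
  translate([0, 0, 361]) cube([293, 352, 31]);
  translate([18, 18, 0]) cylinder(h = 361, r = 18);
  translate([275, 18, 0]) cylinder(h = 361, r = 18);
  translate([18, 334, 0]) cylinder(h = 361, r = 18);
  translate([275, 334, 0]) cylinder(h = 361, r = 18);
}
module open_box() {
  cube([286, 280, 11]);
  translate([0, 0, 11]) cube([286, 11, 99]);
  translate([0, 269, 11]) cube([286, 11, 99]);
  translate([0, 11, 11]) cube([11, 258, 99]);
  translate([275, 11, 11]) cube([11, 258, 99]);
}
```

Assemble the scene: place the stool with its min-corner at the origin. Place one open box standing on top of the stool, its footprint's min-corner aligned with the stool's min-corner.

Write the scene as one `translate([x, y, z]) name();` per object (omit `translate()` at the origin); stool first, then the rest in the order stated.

stool();
translate([0, 0, 392]) open_box();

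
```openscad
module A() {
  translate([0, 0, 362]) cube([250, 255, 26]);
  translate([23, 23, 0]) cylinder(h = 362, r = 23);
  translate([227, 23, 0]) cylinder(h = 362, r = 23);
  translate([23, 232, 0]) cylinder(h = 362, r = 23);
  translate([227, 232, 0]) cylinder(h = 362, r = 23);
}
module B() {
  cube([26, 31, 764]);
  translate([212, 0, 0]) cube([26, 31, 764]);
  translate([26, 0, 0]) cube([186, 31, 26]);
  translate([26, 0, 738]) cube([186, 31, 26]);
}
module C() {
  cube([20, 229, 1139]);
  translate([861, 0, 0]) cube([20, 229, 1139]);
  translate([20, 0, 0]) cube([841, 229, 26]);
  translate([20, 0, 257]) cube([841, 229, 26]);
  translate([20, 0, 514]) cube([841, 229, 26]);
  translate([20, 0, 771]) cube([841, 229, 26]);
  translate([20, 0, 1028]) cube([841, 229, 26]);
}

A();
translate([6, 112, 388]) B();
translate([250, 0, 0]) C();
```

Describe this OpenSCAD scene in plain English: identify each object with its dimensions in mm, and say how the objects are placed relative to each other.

A is a four-legged stool. The seat is a 250×255×26 mm slab whose top surface is at z = 388 mm; four round legs, each 46 mm in diameter, run from the floor (z = 0) to the underside of the seat, each leg's axis is inset half a diameter from the nearest pair of seat edges (so the leg's bounding box is flush with the corner).

B is a rectangular picture frame lying in the x–z plane (depth along y). The opening is 186 mm wide (x) by 712 mm tall (z), surrounded by a border 26 mm wide on all four sides. The frame is 31 mm deep and is made of two full-height vertical stiles with two horizontal rails fitted between them.

C is an open bookshelf. Two side panels, each 20 mm thick, 229 mm deep and 1139 mm tall, stand 881 mm apart (outside-to-outside). Between them sit 5 shelves, each 26 mm thick and 229 mm deep, spanning the full gap between the sides. The bottom shelf rests on the floor (its underside at z = 0) and the clear gap between one shelf's top and the next shelf's underside is 231 mm.

The picture frame is on top of the stool, centred. The bookshelf is against the stool's +x side, with their −y faces flush.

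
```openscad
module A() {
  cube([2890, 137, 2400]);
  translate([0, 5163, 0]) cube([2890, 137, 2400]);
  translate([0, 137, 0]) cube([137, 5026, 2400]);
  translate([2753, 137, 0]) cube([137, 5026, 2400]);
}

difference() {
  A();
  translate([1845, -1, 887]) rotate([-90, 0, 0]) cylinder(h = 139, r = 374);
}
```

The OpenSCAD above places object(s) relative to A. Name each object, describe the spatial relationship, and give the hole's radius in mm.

A is a house frame. The house frame has a circular hole through its front wall. The hole's radius is 374 mm.

The subtracted cylinder has r = 374 mm.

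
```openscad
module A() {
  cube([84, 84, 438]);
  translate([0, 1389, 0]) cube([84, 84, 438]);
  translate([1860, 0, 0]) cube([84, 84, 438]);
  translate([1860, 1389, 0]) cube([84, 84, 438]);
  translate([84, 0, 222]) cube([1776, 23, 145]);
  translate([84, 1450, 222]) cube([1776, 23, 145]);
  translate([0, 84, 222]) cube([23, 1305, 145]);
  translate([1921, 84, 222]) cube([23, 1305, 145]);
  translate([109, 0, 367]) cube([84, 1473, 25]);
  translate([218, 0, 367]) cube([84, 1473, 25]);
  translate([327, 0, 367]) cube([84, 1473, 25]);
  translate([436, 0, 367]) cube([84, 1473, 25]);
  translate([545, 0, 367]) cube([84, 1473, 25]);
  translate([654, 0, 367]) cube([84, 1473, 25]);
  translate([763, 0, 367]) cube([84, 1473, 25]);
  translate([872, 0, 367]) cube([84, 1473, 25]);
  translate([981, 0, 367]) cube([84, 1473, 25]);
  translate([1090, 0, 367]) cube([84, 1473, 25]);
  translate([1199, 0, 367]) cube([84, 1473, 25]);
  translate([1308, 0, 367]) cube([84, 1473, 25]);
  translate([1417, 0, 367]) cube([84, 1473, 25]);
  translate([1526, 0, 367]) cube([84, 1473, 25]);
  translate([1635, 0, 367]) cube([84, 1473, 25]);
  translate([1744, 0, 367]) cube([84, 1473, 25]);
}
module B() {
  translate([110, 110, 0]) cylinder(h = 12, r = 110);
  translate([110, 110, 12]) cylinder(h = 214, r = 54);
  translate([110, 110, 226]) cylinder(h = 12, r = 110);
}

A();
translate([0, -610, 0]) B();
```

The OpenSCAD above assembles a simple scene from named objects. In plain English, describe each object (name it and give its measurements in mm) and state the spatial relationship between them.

A is a bed frame 1944 mm long (x) by 1473 mm wide (y). Four 84×84 mm corner posts, 438 mm tall, at the corners of the footprint. Four rails of 23 mm thickness and 145 mm height run between adjacent posts with their undersides at z = 222 mm, their outer faces flush with the outside of the frame (the two x-running rails run between the posts' inner faces; the two y-running rails run between the posts' inner faces). 16 slats, each 84 mm wide (x) and 25 mm thick, lie across the top of the two x-running rails, running the full 1473 mm width of the frame in y; the slats are evenly spaced along x between the inner faces of the end posts with equal gaps (rounded down to the nearest mm) at the −x end and between each pair — any rounding remainder accumulates at the +x end.

B is a spool: two coaxial disc flanges of radius 110 mm and thickness 12 mm, joined by a core cylinder of radius 54 mm and height 214 mm. The lower flange rests on z = 0 and the three cylinders share a vertical axis.

The spool is on the floor beside the bed frame on its −y side.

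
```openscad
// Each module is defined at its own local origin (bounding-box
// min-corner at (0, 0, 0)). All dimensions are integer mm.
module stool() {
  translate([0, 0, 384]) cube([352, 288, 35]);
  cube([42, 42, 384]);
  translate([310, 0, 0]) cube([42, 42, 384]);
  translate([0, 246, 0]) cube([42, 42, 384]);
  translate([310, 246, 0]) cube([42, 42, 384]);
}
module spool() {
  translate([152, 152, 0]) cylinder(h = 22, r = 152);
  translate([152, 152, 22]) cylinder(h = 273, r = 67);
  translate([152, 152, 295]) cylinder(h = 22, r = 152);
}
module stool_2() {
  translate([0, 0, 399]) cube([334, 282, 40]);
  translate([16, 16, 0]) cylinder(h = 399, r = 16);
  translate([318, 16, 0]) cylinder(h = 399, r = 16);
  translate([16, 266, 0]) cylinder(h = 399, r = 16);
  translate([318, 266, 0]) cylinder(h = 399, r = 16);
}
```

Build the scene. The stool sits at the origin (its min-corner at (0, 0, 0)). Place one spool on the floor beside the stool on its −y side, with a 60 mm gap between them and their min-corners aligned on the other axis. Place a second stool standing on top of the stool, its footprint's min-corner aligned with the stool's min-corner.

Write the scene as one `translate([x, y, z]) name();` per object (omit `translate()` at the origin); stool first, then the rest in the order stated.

stool();
translate([0, -364, 0]) spool();
translate([0, 0, 419]) stool_2();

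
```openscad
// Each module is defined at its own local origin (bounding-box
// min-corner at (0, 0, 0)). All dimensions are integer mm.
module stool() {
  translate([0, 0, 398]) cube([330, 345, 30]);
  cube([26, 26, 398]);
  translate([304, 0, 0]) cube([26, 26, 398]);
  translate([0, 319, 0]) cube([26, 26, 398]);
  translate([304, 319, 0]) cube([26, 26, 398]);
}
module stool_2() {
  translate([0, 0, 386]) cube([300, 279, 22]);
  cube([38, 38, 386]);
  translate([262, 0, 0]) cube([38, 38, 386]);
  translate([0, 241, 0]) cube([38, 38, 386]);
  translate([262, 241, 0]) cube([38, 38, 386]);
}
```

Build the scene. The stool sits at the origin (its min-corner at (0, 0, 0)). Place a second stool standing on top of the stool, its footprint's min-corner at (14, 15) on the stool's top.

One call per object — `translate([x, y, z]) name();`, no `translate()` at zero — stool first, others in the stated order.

stool();
translate([14, 15, 428]) stool_2();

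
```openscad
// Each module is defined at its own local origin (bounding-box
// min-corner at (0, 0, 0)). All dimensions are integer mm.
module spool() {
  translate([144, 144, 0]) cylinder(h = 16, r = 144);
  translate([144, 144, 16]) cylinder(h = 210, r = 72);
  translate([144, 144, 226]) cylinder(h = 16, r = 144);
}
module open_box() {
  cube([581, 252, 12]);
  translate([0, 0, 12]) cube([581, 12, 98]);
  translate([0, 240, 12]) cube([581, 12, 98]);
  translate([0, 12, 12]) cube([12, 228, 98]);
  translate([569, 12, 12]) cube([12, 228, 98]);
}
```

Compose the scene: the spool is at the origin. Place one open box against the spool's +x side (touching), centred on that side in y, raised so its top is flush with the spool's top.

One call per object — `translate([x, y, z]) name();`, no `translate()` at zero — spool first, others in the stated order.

spool();
translate([288, 18, 132]) open_box();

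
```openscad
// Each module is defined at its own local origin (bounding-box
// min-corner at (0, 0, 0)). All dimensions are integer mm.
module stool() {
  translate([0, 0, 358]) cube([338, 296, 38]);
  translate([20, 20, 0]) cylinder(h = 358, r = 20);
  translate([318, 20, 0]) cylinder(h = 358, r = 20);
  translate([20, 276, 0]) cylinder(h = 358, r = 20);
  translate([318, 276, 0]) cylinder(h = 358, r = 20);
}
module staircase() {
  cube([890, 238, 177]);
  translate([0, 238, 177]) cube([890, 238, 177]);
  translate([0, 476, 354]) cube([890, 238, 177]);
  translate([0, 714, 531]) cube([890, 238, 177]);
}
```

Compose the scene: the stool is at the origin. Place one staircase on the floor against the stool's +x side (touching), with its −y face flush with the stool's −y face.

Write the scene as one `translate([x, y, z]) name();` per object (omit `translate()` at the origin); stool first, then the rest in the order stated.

stool();
translate([338, 0, 0]) staircase();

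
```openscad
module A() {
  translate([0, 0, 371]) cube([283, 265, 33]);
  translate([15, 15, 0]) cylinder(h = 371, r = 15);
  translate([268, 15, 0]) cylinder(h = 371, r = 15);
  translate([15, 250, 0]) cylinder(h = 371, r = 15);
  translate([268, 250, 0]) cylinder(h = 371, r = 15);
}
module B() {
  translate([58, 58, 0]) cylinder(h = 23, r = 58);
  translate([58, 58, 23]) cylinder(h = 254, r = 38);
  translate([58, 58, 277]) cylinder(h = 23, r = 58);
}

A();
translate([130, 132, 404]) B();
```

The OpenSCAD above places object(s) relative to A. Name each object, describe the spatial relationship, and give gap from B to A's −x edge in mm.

The spool's min-x is at 130; the stool's min-x is 0; gap = 130 mm.

A is a stool. B is a spool. The spool is on top of the stool. The gap from the spool to the stool's −x edge is 130 mm.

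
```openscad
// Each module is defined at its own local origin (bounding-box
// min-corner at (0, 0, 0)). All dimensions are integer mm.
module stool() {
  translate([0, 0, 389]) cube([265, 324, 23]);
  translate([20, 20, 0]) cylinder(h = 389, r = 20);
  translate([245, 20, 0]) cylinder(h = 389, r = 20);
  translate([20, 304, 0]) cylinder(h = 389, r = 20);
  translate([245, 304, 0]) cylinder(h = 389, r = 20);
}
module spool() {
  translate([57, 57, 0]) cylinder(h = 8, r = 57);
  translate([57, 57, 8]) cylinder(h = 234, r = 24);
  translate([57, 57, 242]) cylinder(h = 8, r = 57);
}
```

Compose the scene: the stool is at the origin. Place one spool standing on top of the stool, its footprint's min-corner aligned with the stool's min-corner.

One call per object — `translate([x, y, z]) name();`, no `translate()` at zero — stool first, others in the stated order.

stool();
translate([0, 0, 412]) spool();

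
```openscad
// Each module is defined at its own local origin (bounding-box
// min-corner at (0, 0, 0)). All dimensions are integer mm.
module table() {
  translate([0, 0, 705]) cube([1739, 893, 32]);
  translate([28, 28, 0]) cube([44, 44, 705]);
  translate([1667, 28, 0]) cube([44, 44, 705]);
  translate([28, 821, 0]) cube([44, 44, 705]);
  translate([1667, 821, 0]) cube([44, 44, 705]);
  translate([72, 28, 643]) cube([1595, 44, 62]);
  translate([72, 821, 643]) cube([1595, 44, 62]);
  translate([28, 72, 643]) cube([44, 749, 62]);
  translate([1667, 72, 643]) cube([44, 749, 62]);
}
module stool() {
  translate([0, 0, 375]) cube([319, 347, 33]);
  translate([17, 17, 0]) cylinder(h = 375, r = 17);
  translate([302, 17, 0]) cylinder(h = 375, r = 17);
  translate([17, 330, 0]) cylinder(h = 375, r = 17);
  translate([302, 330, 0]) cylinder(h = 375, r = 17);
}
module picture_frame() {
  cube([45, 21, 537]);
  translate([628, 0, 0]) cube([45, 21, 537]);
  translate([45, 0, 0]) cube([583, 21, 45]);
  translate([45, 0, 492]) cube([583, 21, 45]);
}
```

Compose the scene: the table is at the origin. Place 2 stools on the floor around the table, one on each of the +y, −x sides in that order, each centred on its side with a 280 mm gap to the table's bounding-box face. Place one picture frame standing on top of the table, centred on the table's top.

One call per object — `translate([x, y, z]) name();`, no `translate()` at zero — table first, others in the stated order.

table();
translate([710, 1173, 0]) stool();
translate([-599, 273, 0]) stool();
translate([533, 436, 737]) picture_frame();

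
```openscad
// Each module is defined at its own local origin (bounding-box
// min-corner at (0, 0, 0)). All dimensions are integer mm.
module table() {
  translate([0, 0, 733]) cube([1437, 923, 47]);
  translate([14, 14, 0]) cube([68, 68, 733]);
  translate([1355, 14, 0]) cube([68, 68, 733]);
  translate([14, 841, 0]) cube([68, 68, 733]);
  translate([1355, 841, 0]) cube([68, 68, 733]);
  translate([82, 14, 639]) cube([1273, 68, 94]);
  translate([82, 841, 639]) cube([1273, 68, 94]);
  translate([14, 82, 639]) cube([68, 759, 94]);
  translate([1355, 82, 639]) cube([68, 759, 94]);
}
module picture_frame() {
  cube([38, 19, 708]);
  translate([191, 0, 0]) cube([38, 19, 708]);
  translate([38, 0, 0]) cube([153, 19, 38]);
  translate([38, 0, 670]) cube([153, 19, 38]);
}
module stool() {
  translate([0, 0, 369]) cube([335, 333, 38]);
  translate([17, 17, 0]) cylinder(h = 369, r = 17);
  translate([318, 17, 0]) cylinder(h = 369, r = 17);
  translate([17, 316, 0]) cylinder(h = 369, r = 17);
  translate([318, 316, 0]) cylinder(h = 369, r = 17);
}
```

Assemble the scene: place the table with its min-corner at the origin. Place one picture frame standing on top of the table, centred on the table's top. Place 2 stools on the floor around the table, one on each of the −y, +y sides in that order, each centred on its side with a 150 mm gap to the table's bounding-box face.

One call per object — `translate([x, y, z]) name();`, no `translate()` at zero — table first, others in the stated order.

table();
translate([604, 452, 780]) picture_frame();
translate([551, -483, 0]) stool();
translate([551, 1073, 0]) stool();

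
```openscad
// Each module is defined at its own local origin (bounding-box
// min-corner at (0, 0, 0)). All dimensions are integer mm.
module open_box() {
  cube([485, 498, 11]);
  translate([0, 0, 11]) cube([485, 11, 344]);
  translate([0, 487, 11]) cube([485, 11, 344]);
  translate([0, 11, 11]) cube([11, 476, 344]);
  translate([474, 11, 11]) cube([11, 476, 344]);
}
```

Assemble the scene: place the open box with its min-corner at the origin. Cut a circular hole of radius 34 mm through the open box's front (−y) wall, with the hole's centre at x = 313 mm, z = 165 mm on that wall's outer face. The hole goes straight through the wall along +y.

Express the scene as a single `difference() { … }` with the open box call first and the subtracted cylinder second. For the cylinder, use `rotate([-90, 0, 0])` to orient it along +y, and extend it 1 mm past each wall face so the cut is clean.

difference() {
  open_box();
  translate([313, -1, 165]) rotate([-90, 0, 0]) cylinder(h = 13, r = 34);
}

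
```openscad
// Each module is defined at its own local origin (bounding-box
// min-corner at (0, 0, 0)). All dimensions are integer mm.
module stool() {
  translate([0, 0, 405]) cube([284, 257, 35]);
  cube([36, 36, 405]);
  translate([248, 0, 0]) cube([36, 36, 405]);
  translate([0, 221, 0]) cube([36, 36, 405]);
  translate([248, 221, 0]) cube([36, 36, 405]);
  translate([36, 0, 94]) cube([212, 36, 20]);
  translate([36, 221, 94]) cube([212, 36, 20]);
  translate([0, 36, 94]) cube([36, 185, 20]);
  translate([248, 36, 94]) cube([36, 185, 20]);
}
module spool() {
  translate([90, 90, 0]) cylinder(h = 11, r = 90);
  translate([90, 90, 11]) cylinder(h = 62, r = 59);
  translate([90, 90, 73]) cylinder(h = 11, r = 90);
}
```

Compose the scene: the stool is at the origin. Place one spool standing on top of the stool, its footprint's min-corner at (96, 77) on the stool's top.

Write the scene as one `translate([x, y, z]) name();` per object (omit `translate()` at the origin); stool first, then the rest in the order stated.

stool();
translate([96, 77, 440]) spool();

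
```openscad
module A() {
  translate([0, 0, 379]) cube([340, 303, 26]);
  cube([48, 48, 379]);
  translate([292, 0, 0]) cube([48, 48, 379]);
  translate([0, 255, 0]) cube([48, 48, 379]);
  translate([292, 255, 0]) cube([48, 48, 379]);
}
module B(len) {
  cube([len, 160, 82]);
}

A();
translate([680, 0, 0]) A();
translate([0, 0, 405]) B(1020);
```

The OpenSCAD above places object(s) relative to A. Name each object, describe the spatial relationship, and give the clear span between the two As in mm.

Second stool starts at x = 680; first ends at x = 340; clear span = 680 − 340 = 340 mm.

A is a stool. B is a beam. A beam spans the tops of two stools. The clear span between the two stools is 340 mm.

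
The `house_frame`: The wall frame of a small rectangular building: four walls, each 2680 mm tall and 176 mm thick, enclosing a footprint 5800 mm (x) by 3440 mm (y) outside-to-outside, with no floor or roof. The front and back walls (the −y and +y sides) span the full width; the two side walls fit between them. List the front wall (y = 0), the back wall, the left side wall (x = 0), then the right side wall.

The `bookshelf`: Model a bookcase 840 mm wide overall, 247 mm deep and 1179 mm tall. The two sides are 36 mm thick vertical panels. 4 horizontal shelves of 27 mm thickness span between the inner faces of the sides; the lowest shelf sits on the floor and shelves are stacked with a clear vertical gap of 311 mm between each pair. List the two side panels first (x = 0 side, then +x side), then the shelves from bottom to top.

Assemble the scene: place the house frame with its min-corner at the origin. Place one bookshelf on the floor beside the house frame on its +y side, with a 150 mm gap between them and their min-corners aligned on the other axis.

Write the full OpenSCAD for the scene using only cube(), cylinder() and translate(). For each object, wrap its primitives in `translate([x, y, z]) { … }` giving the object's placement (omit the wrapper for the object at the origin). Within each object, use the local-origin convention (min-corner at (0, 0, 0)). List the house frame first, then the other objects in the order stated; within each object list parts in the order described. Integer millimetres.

cube([5800, 176, 2680]);
translate([0, 3264, 0]) cube([5800, 176, 2680]);
translate([0, 176, 0]) cube([176, 3088, 2680]);
translate([5624, 176, 0]) cube([176, 3088, 2680]);
translate([0, 3590, 0]) {
  cube([36, 247, 1179]);
  translate([804, 0, 0]) cube([36, 247, 1179]);
  translate([36, 0, 0]) cube([768, 247, 27]);
  translate([36, 0, 338]) cube([768, 247, 27]);
  translate([36, 0, 676]) cube([768, 247, 27]);
  translate([36, 0, 1014]) cube([768, 247, 27]);
}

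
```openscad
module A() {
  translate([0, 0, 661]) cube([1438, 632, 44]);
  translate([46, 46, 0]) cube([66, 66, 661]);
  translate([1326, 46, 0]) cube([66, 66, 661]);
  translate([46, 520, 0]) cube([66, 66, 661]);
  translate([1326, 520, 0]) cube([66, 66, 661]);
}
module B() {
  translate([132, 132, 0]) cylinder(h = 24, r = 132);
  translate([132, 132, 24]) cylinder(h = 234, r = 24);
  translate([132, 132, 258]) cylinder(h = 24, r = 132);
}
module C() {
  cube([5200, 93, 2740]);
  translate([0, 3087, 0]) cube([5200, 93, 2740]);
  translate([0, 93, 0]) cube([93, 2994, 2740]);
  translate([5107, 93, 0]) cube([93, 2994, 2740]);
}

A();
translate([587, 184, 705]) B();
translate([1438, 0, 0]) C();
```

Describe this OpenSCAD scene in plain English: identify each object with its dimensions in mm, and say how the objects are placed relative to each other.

A is a table: top 1438 mm (x) × 632 mm (y), 44 mm thick, upper face at z = 705 mm, on four 66×66 mm square legs, each inset 46 mm from the nearest pair of top edges, running from z = 0 to the bottom of the top.

B is a spool: two coaxial disc flanges of radius 132 mm and thickness 24 mm, joined by a core cylinder of radius 24 mm and height 234 mm. The lower flange rests on z = 0 and the three cylinders share a vertical axis.

C is the wall frame of a small rectangular building: four walls, each 2740 mm tall and 93 mm thick, enclosing a footprint 5200 mm (x) by 3180 mm (y) outside-to-outside, with no floor or roof. The front and back walls (the −y and +y sides) span the full width; the two side walls fit between them.

The spool is on top of the table, centred. The house frame is against the table's +x side, with their −y faces flush.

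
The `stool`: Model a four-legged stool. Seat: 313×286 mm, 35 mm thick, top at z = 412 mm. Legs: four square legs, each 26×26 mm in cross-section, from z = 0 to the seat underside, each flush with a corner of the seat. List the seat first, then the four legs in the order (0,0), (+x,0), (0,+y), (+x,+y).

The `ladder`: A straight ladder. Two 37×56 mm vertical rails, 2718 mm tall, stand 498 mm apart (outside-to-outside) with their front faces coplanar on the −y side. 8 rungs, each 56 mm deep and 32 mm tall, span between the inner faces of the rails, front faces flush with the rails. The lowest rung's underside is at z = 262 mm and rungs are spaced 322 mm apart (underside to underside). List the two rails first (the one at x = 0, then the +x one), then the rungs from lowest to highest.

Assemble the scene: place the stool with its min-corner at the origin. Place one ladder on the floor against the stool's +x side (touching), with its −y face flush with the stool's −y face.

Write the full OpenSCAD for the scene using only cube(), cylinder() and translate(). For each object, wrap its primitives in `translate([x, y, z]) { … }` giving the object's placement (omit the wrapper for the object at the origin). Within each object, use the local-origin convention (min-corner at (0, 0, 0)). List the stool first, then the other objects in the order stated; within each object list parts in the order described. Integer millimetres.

translate([0, 0, 377]) cube([313, 286, 35]);
cube([26, 26, 377]);
translate([287, 0, 0]) cube([26, 26, 377]);
translate([0, 260, 0]) cube([26, 26, 377]);
translate([287, 260, 0]) cube([26, 26, 377]);
translate([313, 0, 0]) {
  cube([37, 56, 2718]);
  translate([461, 0, 0]) cube([37, 56, 2718]);
  translate([37, 0, 262]) cube([424, 56, 32]);
  translate([37, 0, 584]) cube([424, 56, 32]);
  translate([37, 0, 906]) cube([424, 56, 32]);
  translate([37, 0, 1228]) cube([424, 56, 32]);
  translate([37, 0, 1550]) cube([424, 56, 32]);
  translate([37, 0, 1872]) cube([424, 56, 32]);
  translate([37, 0, 2194]) cube([424, 56, 32]);
  translate([37, 0, 2516]) cube([424, 56, 32]);
}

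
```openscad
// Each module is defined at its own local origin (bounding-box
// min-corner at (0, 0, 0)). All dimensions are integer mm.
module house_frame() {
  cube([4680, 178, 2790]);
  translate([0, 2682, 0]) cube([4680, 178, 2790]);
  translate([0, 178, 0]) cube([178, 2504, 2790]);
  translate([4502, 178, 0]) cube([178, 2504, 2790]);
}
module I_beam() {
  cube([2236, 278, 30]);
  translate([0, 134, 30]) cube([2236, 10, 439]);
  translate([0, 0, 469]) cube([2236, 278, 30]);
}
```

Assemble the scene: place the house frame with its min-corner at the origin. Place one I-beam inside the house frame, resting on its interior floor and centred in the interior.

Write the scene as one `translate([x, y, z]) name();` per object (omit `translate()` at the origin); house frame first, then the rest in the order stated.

house_frame();
translate([1222, 1291, 0]) I_beam();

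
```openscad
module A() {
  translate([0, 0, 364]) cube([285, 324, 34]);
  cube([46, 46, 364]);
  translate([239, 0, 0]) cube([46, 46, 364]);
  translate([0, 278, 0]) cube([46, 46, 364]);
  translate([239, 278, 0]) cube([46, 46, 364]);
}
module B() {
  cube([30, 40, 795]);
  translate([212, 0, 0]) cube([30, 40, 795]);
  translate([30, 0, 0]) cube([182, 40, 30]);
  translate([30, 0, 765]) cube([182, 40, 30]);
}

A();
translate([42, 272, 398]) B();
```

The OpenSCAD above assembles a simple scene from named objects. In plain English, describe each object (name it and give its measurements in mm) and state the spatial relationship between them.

A is a four-legged stool. The seat is a 285×324×34 mm slab whose top surface is at z = 398 mm; four square legs, each 46×46 mm in cross-section, run from the floor (z = 0) to the underside of the seat, each flush with a corner of the seat.

B is a picture frame with a 182×735 mm rectangular opening (x by z) and a uniform 30 mm border on every side. Frame depth is 40 mm along y. It is built from two vertical stiles running the full outside height and two horizontal rails spanning the gap between the stiles.

The picture frame is on top of the stool.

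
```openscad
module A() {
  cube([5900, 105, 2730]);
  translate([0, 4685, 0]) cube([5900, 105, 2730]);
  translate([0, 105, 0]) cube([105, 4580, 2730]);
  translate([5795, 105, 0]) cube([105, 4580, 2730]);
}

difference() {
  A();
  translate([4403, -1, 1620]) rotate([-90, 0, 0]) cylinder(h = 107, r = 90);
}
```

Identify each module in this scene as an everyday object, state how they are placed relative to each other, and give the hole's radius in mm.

A is a house frame. The house frame has a circular hole through its front wall. The hole's radius is 90 mm.

The subtracted cylinder has r = 90 mm.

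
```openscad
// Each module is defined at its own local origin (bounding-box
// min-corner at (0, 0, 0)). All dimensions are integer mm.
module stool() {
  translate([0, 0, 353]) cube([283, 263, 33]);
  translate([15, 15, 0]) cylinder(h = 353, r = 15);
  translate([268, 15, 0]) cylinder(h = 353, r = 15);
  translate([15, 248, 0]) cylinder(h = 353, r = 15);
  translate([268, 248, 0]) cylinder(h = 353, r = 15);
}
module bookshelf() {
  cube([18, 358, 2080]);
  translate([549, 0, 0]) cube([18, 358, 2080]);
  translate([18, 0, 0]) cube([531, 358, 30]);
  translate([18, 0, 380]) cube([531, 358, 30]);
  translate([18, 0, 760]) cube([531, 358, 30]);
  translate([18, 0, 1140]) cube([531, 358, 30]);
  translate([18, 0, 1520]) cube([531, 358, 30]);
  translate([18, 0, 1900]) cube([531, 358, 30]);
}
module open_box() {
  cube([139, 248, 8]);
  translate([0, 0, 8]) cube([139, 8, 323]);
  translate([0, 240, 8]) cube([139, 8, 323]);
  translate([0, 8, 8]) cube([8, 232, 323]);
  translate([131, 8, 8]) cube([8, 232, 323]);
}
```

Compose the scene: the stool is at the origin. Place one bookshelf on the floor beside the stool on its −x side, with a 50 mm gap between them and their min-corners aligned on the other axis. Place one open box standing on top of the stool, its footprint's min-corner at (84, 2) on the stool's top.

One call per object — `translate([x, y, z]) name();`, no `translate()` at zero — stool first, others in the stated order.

stool();
translate([-617, 0, 0]) bookshelf();
translate([84, 2, 386]) open_box();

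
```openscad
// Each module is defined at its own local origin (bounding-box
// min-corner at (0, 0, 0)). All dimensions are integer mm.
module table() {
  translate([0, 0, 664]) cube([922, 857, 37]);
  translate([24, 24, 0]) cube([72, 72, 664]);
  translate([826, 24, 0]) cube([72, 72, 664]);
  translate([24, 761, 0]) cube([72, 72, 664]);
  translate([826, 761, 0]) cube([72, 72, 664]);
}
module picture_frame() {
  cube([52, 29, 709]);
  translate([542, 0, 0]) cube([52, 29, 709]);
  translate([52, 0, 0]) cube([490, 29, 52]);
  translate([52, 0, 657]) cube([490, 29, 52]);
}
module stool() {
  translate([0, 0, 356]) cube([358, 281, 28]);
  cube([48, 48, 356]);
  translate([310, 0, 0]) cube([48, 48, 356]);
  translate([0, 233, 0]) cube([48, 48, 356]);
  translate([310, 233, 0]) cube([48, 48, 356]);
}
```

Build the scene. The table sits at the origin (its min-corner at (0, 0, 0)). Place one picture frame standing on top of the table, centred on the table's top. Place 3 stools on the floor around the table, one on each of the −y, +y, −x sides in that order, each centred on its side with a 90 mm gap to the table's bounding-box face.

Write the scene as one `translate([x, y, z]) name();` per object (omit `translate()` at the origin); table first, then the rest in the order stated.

table();
translate([164, 414, 701]) picture_frame();
translate([282, -371, 0]) stool();
translate([282, 947, 0]) stool();
translate([-448, 288, 0]) stool();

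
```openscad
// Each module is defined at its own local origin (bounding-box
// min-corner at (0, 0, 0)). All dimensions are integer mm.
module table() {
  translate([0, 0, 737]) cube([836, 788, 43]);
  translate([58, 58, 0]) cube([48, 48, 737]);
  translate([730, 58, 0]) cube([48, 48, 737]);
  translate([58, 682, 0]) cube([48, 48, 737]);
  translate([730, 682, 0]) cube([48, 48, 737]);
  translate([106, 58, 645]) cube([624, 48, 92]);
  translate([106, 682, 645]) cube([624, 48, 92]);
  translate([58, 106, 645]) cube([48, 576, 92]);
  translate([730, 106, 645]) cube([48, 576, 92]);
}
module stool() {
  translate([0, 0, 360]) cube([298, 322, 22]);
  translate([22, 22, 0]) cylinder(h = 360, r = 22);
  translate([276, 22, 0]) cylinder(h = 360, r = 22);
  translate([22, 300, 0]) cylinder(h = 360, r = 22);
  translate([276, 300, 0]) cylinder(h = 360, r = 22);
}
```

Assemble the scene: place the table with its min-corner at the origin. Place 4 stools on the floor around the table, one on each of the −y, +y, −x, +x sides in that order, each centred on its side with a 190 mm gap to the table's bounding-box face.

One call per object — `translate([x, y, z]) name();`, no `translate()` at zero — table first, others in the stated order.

table();
translate([269, -512, 0]) stool();
translate([269, 978, 0]) stool();
translate([-488, 233, 0]) stool();
translate([1026, 233, 0]) stool();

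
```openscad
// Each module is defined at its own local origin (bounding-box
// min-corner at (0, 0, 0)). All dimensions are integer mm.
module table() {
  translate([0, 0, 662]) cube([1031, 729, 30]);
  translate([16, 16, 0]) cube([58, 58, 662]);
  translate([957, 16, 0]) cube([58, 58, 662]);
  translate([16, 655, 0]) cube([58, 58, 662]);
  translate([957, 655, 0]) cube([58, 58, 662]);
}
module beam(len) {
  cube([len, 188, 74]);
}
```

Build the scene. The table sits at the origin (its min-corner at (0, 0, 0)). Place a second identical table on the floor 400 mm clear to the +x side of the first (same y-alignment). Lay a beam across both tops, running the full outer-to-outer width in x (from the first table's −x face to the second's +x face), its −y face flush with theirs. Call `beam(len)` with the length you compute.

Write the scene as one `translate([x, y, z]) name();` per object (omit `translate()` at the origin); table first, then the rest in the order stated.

table();
translate([1431, 0, 0]) table();
translate([0, 0, 692]) beam(2462);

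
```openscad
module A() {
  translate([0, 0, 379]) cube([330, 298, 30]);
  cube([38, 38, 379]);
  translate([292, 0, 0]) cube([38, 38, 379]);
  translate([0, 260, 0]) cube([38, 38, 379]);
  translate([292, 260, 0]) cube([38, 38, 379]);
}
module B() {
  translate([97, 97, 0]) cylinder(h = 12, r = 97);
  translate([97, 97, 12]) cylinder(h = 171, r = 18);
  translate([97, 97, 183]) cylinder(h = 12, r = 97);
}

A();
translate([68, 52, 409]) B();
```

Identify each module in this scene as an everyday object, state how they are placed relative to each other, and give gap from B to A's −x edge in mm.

The spool's min-x is at 68; the stool's min-x is 0; gap = 68 mm.

A is a stool. B is a spool. The spool is on top of the stool, centred. The gap from the spool to the stool's −x edge is 68 mm.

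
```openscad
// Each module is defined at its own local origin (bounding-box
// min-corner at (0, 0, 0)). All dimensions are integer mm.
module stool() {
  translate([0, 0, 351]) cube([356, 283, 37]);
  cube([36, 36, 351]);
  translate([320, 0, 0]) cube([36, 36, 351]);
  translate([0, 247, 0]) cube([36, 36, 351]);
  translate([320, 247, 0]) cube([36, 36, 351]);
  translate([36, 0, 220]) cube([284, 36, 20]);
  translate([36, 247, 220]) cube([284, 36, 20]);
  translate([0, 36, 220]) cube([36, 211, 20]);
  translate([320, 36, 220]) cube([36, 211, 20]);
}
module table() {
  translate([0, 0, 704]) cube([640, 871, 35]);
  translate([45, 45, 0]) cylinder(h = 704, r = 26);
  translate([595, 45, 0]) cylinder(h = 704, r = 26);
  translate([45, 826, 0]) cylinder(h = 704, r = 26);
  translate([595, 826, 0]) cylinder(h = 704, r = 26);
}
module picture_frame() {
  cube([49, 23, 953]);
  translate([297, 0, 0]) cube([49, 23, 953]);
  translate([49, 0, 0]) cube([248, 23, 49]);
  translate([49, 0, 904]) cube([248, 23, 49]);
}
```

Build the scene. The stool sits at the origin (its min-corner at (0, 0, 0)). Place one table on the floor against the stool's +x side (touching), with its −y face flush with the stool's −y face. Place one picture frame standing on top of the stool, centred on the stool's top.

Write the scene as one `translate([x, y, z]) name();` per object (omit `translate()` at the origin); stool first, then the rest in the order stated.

stool();
translate([356, 0, 0]) table();
translate([5, 130, 388]) picture_frame();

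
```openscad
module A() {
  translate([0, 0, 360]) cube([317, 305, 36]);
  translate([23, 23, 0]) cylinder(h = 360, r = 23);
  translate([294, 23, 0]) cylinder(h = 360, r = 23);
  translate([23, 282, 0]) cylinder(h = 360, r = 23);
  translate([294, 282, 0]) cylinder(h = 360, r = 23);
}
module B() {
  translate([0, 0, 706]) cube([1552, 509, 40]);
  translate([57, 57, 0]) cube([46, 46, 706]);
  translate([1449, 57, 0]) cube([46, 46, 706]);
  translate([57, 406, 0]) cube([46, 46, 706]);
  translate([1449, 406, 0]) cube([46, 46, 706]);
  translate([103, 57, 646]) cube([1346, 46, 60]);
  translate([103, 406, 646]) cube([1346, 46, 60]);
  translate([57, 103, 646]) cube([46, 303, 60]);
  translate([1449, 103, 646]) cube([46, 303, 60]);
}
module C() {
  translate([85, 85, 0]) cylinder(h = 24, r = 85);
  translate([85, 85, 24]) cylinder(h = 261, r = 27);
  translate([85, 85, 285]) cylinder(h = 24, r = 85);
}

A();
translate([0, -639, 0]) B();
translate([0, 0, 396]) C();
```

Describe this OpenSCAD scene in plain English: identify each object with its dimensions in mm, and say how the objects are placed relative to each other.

A is a four-legged stool. The seat is 317×305 mm, 36 mm thick, top at z = 396 mm. It stands on four round legs, each 46 mm in diameter, from z = 0 to the seat underside, each leg's axis is inset half a diameter from the nearest pair of seat edges (so the leg's bounding box is flush with the corner).

B is a table: top 1552 mm (x) × 509 mm (y), 40 mm thick, upper face at z = 746 mm, on four 46×46 mm square legs, each inset 57 mm from the nearest pair of top edges, running from z = 0 to the bottom of the top. Four apron rails, 46 mm thick and 60 mm tall, run between adjacent legs with their top edges flush with the underside of the top and their outer faces flush with the legs' outer faces.

C is a spool: two coaxial disc flanges of radius 85 mm and thickness 24 mm, joined by a core cylinder of radius 27 mm and height 261 mm. The lower flange rests on z = 0 and the three cylinders share a vertical axis.

The table is on the floor beside the stool on its −y side. The spool is on top of the stool.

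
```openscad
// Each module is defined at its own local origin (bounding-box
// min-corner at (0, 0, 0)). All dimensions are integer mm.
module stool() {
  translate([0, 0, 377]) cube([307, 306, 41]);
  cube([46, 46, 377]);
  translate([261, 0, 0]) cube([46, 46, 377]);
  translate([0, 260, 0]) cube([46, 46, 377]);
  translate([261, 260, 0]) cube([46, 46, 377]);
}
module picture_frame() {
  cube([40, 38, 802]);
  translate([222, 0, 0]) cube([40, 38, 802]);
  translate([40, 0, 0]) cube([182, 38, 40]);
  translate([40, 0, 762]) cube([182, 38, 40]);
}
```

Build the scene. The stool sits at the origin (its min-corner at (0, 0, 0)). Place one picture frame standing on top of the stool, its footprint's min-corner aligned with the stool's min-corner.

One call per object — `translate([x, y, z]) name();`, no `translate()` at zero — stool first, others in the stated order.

stool();
translate([0, 0, 418]) picture_frame();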